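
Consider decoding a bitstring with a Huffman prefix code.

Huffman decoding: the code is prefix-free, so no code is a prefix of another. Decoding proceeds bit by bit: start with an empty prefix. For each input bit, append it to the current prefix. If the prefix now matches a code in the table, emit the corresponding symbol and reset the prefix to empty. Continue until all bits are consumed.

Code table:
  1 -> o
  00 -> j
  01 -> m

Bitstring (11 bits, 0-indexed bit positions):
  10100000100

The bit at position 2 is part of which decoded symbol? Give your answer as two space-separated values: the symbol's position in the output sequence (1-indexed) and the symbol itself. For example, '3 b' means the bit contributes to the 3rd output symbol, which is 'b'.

Bit 0: prefix='1' -> emit 'o', reset
Bit 1: prefix='0' (no match yet)
Bit 2: prefix='01' -> emit 'm', reset
Bit 3: prefix='0' (no match yet)
Bit 4: prefix='00' -> emit 'j', reset
Bit 5: prefix='0' (no match yet)
Bit 6: prefix='00' -> emit 'j', reset

Answer: 2 m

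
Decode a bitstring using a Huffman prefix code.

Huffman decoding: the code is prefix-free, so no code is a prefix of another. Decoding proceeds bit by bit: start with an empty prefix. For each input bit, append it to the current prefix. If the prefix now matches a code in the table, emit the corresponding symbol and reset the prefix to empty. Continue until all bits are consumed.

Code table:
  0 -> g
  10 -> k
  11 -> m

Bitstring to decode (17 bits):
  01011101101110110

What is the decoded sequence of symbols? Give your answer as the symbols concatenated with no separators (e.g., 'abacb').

Bit 0: prefix='0' -> emit 'g', reset
Bit 1: prefix='1' (no match yet)
Bit 2: prefix='10' -> emit 'k', reset
Bit 3: prefix='1' (no match yet)
Bit 4: prefix='11' -> emit 'm', reset
Bit 5: prefix='1' (no match yet)
Bit 6: prefix='10' -> emit 'k', reset
Bit 7: prefix='1' (no match yet)
Bit 8: prefix='11' -> emit 'm', reset
Bit 9: prefix='0' -> emit 'g', reset
Bit 10: prefix='1' (no match yet)
Bit 11: prefix='11' -> emit 'm', reset
Bit 12: prefix='1' (no match yet)
Bit 13: prefix='10' -> emit 'k', reset
Bit 14: prefix='1' (no match yet)
Bit 15: prefix='11' -> emit 'm', reset
Bit 16: prefix='0' -> emit 'g', reset

Answer: gkmkmgmkmg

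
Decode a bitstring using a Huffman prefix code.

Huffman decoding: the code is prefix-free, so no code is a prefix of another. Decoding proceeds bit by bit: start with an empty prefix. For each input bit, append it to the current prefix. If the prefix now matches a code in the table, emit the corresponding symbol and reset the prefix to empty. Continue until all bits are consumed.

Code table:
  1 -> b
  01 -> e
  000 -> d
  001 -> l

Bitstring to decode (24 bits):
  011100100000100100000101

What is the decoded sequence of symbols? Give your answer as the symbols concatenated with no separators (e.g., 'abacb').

Bit 0: prefix='0' (no match yet)
Bit 1: prefix='01' -> emit 'e', reset
Bit 2: prefix='1' -> emit 'b', reset
Bit 3: prefix='1' -> emit 'b', reset
Bit 4: prefix='0' (no match yet)
Bit 5: prefix='00' (no match yet)
Bit 6: prefix='001' -> emit 'l', reset
Bit 7: prefix='0' (no match yet)
Bit 8: prefix='00' (no match yet)
Bit 9: prefix='000' -> emit 'd', reset
Bit 10: prefix='0' (no match yet)
Bit 11: prefix='00' (no match yet)
Bit 12: prefix='001' -> emit 'l', reset
Bit 13: prefix='0' (no match yet)
Bit 14: prefix='00' (no match yet)
Bit 15: prefix='001' -> emit 'l', reset
Bit 16: prefix='0' (no match yet)
Bit 17: prefix='00' (no match yet)
Bit 18: prefix='000' -> emit 'd', reset
Bit 19: prefix='0' (no match yet)
Bit 20: prefix='00' (no match yet)
Bit 21: prefix='001' -> emit 'l', reset
Bit 22: prefix='0' (no match yet)
Bit 23: prefix='01' -> emit 'e', reset

Answer: ebbldlldle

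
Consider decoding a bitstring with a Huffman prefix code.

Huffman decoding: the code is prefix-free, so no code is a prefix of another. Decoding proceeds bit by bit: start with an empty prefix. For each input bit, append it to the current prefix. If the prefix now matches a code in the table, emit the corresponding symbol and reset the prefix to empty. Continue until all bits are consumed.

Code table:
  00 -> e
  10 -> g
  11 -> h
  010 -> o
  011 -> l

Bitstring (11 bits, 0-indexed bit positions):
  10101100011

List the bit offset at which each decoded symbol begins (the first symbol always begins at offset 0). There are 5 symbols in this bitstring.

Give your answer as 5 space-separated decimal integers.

Bit 0: prefix='1' (no match yet)
Bit 1: prefix='10' -> emit 'g', reset
Bit 2: prefix='1' (no match yet)
Bit 3: prefix='10' -> emit 'g', reset
Bit 4: prefix='1' (no match yet)
Bit 5: prefix='11' -> emit 'h', reset
Bit 6: prefix='0' (no match yet)
Bit 7: prefix='00' -> emit 'e', reset
Bit 8: prefix='0' (no match yet)
Bit 9: prefix='01' (no match yet)
Bit 10: prefix='011' -> emit 'l', reset

Answer: 0 2 4 6 8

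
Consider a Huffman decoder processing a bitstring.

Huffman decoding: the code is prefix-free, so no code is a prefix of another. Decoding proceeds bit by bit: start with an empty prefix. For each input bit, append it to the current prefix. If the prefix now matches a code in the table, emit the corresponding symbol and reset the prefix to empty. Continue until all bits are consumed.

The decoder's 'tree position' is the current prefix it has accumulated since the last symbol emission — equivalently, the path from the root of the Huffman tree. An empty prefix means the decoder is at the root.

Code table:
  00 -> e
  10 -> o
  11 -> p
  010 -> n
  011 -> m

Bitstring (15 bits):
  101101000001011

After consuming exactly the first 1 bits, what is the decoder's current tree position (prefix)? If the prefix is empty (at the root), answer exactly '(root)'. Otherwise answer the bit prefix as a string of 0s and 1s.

Bit 0: prefix='1' (no match yet)

Answer: 1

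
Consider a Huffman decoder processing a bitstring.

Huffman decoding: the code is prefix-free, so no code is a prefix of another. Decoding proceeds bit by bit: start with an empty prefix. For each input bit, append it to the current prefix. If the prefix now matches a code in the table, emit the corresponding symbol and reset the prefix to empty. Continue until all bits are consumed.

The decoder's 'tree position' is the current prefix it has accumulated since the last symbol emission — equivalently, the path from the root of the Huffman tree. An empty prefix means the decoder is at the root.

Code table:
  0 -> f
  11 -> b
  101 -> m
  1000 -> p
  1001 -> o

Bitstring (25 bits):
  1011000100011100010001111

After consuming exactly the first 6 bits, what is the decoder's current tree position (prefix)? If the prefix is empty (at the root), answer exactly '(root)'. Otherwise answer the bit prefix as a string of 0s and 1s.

Bit 0: prefix='1' (no match yet)
Bit 1: prefix='10' (no match yet)
Bit 2: prefix='101' -> emit 'm', reset
Bit 3: prefix='1' (no match yet)
Bit 4: prefix='10' (no match yet)
Bit 5: prefix='100' (no match yet)

Answer: 100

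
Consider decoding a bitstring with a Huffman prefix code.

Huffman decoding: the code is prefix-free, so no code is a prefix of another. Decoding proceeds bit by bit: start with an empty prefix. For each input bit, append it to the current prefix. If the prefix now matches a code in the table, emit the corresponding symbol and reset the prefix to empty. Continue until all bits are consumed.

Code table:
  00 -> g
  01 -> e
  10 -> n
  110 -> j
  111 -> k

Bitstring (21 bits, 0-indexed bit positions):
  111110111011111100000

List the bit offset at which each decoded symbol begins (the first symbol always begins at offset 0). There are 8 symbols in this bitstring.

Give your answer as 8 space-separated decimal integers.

Bit 0: prefix='1' (no match yet)
Bit 1: prefix='11' (no match yet)
Bit 2: prefix='111' -> emit 'k', reset
Bit 3: prefix='1' (no match yet)
Bit 4: prefix='11' (no match yet)
Bit 5: prefix='110' -> emit 'j', reset
Bit 6: prefix='1' (no match yet)
Bit 7: prefix='11' (no match yet)
Bit 8: prefix='111' -> emit 'k', reset
Bit 9: prefix='0' (no match yet)
Bit 10: prefix='01' -> emit 'e', reset
Bit 11: prefix='1' (no match yet)
Bit 12: prefix='11' (no match yet)
Bit 13: prefix='111' -> emit 'k', reset
Bit 14: prefix='1' (no match yet)
Bit 15: prefix='11' (no match yet)
Bit 16: prefix='110' -> emit 'j', reset
Bit 17: prefix='0' (no match yet)
Bit 18: prefix='00' -> emit 'g', reset
Bit 19: prefix='0' (no match yet)
Bit 20: prefix='00' -> emit 'g', reset

Answer: 0 3 6 9 11 14 17 19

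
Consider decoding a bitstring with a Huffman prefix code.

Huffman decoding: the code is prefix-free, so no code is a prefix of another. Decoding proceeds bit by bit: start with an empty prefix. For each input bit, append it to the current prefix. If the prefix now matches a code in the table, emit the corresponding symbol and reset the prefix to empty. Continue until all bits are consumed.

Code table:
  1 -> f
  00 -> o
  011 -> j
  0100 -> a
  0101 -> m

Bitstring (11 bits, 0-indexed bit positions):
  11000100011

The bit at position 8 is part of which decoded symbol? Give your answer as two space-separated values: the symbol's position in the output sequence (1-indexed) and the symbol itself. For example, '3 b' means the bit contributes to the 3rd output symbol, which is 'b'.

Answer: 5 j

Derivation:
Bit 0: prefix='1' -> emit 'f', reset
Bit 1: prefix='1' -> emit 'f', reset
Bit 2: prefix='0' (no match yet)
Bit 3: prefix='00' -> emit 'o', reset
Bit 4: prefix='0' (no match yet)
Bit 5: prefix='01' (no match yet)
Bit 6: prefix='010' (no match yet)
Bit 7: prefix='0100' -> emit 'a', reset
Bit 8: prefix='0' (no match yet)
Bit 9: prefix='01' (no match yet)
Bit 10: prefix='011' -> emit 'j', reset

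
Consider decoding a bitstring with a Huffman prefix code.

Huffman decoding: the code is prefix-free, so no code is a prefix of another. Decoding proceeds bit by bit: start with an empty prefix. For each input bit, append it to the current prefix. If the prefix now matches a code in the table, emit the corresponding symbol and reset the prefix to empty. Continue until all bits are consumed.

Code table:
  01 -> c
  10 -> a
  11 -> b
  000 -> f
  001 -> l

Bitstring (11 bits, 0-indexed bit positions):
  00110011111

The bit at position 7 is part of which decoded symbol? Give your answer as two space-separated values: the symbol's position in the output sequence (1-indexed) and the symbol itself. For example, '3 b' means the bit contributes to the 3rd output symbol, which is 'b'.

Answer: 4 b

Derivation:
Bit 0: prefix='0' (no match yet)
Bit 1: prefix='00' (no match yet)
Bit 2: prefix='001' -> emit 'l', reset
Bit 3: prefix='1' (no match yet)
Bit 4: prefix='10' -> emit 'a', reset
Bit 5: prefix='0' (no match yet)
Bit 6: prefix='01' -> emit 'c', reset
Bit 7: prefix='1' (no match yet)
Bit 8: prefix='11' -> emit 'b', reset
Bit 9: prefix='1' (no match yet)
Bit 10: prefix='11' -> emit 'b', reset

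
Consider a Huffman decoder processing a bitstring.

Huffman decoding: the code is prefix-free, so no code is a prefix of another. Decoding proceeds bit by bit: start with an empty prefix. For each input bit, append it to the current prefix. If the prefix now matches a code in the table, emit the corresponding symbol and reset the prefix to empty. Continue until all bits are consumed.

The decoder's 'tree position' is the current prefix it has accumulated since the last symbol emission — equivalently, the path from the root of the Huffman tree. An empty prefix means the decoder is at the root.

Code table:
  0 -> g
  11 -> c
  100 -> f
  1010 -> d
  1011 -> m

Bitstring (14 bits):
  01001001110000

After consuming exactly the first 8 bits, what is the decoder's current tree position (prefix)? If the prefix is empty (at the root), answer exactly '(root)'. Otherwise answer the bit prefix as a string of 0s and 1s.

Bit 0: prefix='0' -> emit 'g', reset
Bit 1: prefix='1' (no match yet)
Bit 2: prefix='10' (no match yet)
Bit 3: prefix='100' -> emit 'f', reset
Bit 4: prefix='1' (no match yet)
Bit 5: prefix='10' (no match yet)
Bit 6: prefix='100' -> emit 'f', reset
Bit 7: prefix='1' (no match yet)

Answer: 1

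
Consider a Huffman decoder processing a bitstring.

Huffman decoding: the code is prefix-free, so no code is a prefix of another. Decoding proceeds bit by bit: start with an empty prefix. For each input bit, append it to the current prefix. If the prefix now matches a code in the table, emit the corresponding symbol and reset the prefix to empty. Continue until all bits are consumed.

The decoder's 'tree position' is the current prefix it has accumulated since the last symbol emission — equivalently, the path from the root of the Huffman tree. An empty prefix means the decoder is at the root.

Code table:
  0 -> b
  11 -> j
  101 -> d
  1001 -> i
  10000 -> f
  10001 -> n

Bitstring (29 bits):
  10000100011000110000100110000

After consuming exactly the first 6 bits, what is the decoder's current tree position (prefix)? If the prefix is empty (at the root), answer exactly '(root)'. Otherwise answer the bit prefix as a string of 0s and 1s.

Bit 0: prefix='1' (no match yet)
Bit 1: prefix='10' (no match yet)
Bit 2: prefix='100' (no match yet)
Bit 3: prefix='1000' (no match yet)
Bit 4: prefix='10000' -> emit 'f', reset
Bit 5: prefix='1' (no match yet)

Answer: 1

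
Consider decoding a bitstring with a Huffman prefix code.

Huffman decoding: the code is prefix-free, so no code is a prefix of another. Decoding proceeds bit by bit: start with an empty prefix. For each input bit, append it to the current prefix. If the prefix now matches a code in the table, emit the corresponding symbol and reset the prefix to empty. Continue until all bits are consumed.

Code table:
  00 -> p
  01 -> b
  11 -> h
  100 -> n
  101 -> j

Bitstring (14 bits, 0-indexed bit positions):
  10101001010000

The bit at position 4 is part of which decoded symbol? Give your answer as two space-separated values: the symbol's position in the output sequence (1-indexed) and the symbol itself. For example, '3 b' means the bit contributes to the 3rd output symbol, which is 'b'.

Bit 0: prefix='1' (no match yet)
Bit 1: prefix='10' (no match yet)
Bit 2: prefix='101' -> emit 'j', reset
Bit 3: prefix='0' (no match yet)
Bit 4: prefix='01' -> emit 'b', reset
Bit 5: prefix='0' (no match yet)
Bit 6: prefix='00' -> emit 'p', reset
Bit 7: prefix='1' (no match yet)
Bit 8: prefix='10' (no match yet)

Answer: 2 b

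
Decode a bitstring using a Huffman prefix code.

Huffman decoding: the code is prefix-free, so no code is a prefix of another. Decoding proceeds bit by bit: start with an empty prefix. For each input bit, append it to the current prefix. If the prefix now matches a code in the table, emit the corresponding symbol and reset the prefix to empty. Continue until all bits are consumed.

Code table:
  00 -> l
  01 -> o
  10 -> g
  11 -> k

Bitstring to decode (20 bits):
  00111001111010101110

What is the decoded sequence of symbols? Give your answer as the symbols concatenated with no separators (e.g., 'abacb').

Answer: lkgokgggkg

Derivation:
Bit 0: prefix='0' (no match yet)
Bit 1: prefix='00' -> emit 'l', reset
Bit 2: prefix='1' (no match yet)
Bit 3: prefix='11' -> emit 'k', reset
Bit 4: prefix='1' (no match yet)
Bit 5: prefix='10' -> emit 'g', reset
Bit 6: prefix='0' (no match yet)
Bit 7: prefix='01' -> emit 'o', reset
Bit 8: prefix='1' (no match yet)
Bit 9: prefix='11' -> emit 'k', reset
Bit 10: prefix='1' (no match yet)
Bit 11: prefix='10' -> emit 'g', reset
Bit 12: prefix='1' (no match yet)
Bit 13: prefix='10' -> emit 'g', reset
Bit 14: prefix='1' (no match yet)
Bit 15: prefix='10' -> emit 'g', reset
Bit 16: prefix='1' (no match yet)
Bit 17: prefix='11' -> emit 'k', reset
Bit 18: prefix='1' (no match yet)
Bit 19: prefix='10' -> emit 'g', reset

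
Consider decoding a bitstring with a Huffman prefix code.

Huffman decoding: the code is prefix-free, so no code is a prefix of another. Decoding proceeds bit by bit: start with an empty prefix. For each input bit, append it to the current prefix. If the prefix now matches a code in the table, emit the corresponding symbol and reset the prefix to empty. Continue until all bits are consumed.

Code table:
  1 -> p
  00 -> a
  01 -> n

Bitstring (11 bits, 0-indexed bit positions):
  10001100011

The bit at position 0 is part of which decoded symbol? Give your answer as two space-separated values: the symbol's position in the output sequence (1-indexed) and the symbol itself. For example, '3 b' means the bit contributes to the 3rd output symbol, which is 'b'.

Bit 0: prefix='1' -> emit 'p', reset
Bit 1: prefix='0' (no match yet)
Bit 2: prefix='00' -> emit 'a', reset
Bit 3: prefix='0' (no match yet)
Bit 4: prefix='01' -> emit 'n', reset

Answer: 1 p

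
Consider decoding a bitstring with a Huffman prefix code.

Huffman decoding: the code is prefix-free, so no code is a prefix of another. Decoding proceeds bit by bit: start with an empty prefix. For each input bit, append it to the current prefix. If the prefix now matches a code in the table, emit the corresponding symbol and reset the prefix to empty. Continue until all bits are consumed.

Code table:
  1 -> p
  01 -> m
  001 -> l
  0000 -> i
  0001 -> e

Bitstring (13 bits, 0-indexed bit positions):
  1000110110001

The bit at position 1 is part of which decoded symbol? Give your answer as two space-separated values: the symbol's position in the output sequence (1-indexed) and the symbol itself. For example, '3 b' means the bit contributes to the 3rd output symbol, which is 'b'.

Answer: 2 e

Derivation:
Bit 0: prefix='1' -> emit 'p', reset
Bit 1: prefix='0' (no match yet)
Bit 2: prefix='00' (no match yet)
Bit 3: prefix='000' (no match yet)
Bit 4: prefix='0001' -> emit 'e', reset
Bit 5: prefix='1' -> emit 'p', reset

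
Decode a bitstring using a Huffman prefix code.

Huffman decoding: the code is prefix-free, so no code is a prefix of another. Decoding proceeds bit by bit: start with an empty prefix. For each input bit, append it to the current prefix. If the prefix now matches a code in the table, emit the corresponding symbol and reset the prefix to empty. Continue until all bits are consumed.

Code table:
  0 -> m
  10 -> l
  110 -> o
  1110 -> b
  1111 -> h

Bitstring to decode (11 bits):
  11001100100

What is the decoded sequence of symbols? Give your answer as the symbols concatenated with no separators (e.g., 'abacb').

Answer: omomlm

Derivation:
Bit 0: prefix='1' (no match yet)
Bit 1: prefix='11' (no match yet)
Bit 2: prefix='110' -> emit 'o', reset
Bit 3: prefix='0' -> emit 'm', reset
Bit 4: prefix='1' (no match yet)
Bit 5: prefix='11' (no match yet)
Bit 6: prefix='110' -> emit 'o', reset
Bit 7: prefix='0' -> emit 'm', reset
Bit 8: prefix='1' (no match yet)
Bit 9: prefix='10' -> emit 'l', reset
Bit 10: prefix='0' -> emit 'm', reset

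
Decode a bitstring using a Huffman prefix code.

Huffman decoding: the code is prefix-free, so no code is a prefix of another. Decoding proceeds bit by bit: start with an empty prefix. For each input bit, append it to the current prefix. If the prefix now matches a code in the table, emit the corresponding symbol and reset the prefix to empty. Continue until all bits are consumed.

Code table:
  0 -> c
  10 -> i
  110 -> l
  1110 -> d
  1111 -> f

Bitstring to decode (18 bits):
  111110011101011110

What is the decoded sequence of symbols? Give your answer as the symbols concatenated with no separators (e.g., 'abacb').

Answer: ficdifc

Derivation:
Bit 0: prefix='1' (no match yet)
Bit 1: prefix='11' (no match yet)
Bit 2: prefix='111' (no match yet)
Bit 3: prefix='1111' -> emit 'f', reset
Bit 4: prefix='1' (no match yet)
Bit 5: prefix='10' -> emit 'i', reset
Bit 6: prefix='0' -> emit 'c', reset
Bit 7: prefix='1' (no match yet)
Bit 8: prefix='11' (no match yet)
Bit 9: prefix='111' (no match yet)
Bit 10: prefix='1110' -> emit 'd', reset
Bit 11: prefix='1' (no match yet)
Bit 12: prefix='10' -> emit 'i', reset
Bit 13: prefix='1' (no match yet)
Bit 14: prefix='11' (no match yet)
Bit 15: prefix='111' (no match yet)
Bit 16: prefix='1111' -> emit 'f', reset
Bit 17: prefix='0' -> emit 'c', reset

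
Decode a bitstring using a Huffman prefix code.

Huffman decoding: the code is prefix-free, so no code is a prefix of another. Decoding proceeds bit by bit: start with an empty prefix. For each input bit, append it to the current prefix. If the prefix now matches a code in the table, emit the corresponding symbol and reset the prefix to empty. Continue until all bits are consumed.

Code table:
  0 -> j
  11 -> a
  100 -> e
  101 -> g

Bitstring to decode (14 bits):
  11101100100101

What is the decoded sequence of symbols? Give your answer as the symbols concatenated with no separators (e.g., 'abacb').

Bit 0: prefix='1' (no match yet)
Bit 1: prefix='11' -> emit 'a', reset
Bit 2: prefix='1' (no match yet)
Bit 3: prefix='10' (no match yet)
Bit 4: prefix='101' -> emit 'g', reset
Bit 5: prefix='1' (no match yet)
Bit 6: prefix='10' (no match yet)
Bit 7: prefix='100' -> emit 'e', reset
Bit 8: prefix='1' (no match yet)
Bit 9: prefix='10' (no match yet)
Bit 10: prefix='100' -> emit 'e', reset
Bit 11: prefix='1' (no match yet)
Bit 12: prefix='10' (no match yet)
Bit 13: prefix='101' -> emit 'g', reset

Answer: ageeg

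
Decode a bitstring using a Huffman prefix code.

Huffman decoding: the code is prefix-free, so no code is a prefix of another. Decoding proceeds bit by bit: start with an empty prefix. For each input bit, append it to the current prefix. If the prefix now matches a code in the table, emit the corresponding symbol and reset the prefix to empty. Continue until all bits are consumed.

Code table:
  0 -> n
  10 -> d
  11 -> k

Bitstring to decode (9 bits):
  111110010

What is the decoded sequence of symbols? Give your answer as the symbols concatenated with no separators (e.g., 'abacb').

Answer: kkdnd

Derivation:
Bit 0: prefix='1' (no match yet)
Bit 1: prefix='11' -> emit 'k', reset
Bit 2: prefix='1' (no match yet)
Bit 3: prefix='11' -> emit 'k', reset
Bit 4: prefix='1' (no match yet)
Bit 5: prefix='10' -> emit 'd', reset
Bit 6: prefix='0' -> emit 'n', reset
Bit 7: prefix='1' (no match yet)
Bit 8: prefix='10' -> emit 'd', reset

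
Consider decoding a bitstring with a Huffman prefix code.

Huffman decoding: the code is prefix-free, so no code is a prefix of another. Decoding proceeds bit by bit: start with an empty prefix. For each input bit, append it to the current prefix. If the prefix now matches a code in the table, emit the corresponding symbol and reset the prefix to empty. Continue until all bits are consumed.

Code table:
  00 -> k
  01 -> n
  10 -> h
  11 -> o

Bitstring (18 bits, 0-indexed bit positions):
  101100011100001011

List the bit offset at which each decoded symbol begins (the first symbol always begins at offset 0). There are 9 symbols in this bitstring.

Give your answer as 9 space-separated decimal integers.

Bit 0: prefix='1' (no match yet)
Bit 1: prefix='10' -> emit 'h', reset
Bit 2: prefix='1' (no match yet)
Bit 3: prefix='11' -> emit 'o', reset
Bit 4: prefix='0' (no match yet)
Bit 5: prefix='00' -> emit 'k', reset
Bit 6: prefix='0' (no match yet)
Bit 7: prefix='01' -> emit 'n', reset
Bit 8: prefix='1' (no match yet)
Bit 9: prefix='11' -> emit 'o', reset
Bit 10: prefix='0' (no match yet)
Bit 11: prefix='00' -> emit 'k', reset
Bit 12: prefix='0' (no match yet)
Bit 13: prefix='00' -> emit 'k', reset
Bit 14: prefix='1' (no match yet)
Bit 15: prefix='10' -> emit 'h', reset
Bit 16: prefix='1' (no match yet)
Bit 17: prefix='11' -> emit 'o', reset

Answer: 0 2 4 6 8 10 12 14 16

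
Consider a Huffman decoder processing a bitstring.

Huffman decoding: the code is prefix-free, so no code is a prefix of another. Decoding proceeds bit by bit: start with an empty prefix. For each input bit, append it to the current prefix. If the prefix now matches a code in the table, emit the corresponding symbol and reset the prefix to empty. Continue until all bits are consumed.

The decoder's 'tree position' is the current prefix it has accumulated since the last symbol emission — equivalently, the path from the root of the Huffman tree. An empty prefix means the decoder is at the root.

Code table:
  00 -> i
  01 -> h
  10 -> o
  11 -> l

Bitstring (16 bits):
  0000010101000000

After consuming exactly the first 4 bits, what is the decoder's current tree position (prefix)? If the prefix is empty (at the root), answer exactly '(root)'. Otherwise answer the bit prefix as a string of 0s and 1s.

Answer: (root)

Derivation:
Bit 0: prefix='0' (no match yet)
Bit 1: prefix='00' -> emit 'i', reset
Bit 2: prefix='0' (no match yet)
Bit 3: prefix='00' -> emit 'i', reset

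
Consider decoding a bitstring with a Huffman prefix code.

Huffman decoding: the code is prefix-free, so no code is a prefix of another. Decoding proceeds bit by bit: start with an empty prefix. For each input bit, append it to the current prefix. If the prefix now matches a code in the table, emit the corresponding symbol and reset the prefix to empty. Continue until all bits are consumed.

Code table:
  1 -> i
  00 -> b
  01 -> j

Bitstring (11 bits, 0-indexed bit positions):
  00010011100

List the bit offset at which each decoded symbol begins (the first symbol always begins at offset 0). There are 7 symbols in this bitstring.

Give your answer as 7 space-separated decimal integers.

Bit 0: prefix='0' (no match yet)
Bit 1: prefix='00' -> emit 'b', reset
Bit 2: prefix='0' (no match yet)
Bit 3: prefix='01' -> emit 'j', reset
Bit 4: prefix='0' (no match yet)
Bit 5: prefix='00' -> emit 'b', reset
Bit 6: prefix='1' -> emit 'i', reset
Bit 7: prefix='1' -> emit 'i', reset
Bit 8: prefix='1' -> emit 'i', reset
Bit 9: prefix='0' (no match yet)
Bit 10: prefix='00' -> emit 'b', reset

Answer: 0 2 4 6 7 8 9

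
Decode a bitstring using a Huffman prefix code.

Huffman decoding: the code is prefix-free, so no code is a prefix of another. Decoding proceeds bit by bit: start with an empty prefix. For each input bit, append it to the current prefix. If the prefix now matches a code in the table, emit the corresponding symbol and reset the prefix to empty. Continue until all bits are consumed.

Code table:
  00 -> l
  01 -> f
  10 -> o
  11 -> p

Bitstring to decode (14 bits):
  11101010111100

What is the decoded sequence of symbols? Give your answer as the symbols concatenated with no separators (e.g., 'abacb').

Bit 0: prefix='1' (no match yet)
Bit 1: prefix='11' -> emit 'p', reset
Bit 2: prefix='1' (no match yet)
Bit 3: prefix='10' -> emit 'o', reset
Bit 4: prefix='1' (no match yet)
Bit 5: prefix='10' -> emit 'o', reset
Bit 6: prefix='1' (no match yet)
Bit 7: prefix='10' -> emit 'o', reset
Bit 8: prefix='1' (no match yet)
Bit 9: prefix='11' -> emit 'p', reset
Bit 10: prefix='1' (no match yet)
Bit 11: prefix='11' -> emit 'p', reset
Bit 12: prefix='0' (no match yet)
Bit 13: prefix='00' -> emit 'l', reset

Answer: poooppl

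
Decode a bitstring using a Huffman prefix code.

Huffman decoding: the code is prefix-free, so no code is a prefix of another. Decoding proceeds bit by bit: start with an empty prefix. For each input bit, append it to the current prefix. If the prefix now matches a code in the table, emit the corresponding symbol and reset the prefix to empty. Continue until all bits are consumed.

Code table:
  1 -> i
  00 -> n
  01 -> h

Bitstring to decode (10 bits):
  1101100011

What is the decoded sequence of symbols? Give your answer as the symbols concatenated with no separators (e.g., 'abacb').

Answer: iihinhi

Derivation:
Bit 0: prefix='1' -> emit 'i', reset
Bit 1: prefix='1' -> emit 'i', reset
Bit 2: prefix='0' (no match yet)
Bit 3: prefix='01' -> emit 'h', reset
Bit 4: prefix='1' -> emit 'i', reset
Bit 5: prefix='0' (no match yet)
Bit 6: prefix='00' -> emit 'n', reset
Bit 7: prefix='0' (no match yet)
Bit 8: prefix='01' -> emit 'h', reset
Bit 9: prefix='1' -> emit 'i', reset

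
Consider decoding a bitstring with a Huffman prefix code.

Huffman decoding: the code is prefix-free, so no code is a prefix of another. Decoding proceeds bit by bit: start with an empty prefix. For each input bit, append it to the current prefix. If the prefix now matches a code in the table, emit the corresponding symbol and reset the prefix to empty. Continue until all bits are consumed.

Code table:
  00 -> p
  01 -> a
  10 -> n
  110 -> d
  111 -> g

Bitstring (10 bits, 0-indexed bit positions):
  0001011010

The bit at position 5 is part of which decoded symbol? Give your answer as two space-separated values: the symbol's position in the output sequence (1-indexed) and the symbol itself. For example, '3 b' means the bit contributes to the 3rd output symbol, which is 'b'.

Bit 0: prefix='0' (no match yet)
Bit 1: prefix='00' -> emit 'p', reset
Bit 2: prefix='0' (no match yet)
Bit 3: prefix='01' -> emit 'a', reset
Bit 4: prefix='0' (no match yet)
Bit 5: prefix='01' -> emit 'a', reset
Bit 6: prefix='1' (no match yet)
Bit 7: prefix='10' -> emit 'n', reset
Bit 8: prefix='1' (no match yet)
Bit 9: prefix='10' -> emit 'n', reset

Answer: 3 a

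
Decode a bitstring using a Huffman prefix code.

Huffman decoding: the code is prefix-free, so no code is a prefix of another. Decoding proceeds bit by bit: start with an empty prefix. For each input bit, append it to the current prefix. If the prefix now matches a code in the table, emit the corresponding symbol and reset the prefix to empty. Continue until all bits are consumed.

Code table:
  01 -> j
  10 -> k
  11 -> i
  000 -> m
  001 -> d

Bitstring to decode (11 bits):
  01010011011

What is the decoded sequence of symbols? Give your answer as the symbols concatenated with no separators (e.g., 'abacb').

Answer: jjdki

Derivation:
Bit 0: prefix='0' (no match yet)
Bit 1: prefix='01' -> emit 'j', reset
Bit 2: prefix='0' (no match yet)
Bit 3: prefix='01' -> emit 'j', reset
Bit 4: prefix='0' (no match yet)
Bit 5: prefix='00' (no match yet)
Bit 6: prefix='001' -> emit 'd', reset
Bit 7: prefix='1' (no match yet)
Bit 8: prefix='10' -> emit 'k', reset
Bit 9: prefix='1' (no match yet)
Bit 10: prefix='11' -> emit 'i', reset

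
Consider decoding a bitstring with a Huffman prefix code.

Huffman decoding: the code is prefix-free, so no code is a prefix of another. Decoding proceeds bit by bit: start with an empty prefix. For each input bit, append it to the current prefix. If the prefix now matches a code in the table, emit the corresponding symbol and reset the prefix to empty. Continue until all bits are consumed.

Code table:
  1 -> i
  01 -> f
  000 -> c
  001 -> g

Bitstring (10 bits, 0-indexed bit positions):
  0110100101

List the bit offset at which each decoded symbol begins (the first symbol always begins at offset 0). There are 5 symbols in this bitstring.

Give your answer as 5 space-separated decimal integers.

Answer: 0 2 3 5 8

Derivation:
Bit 0: prefix='0' (no match yet)
Bit 1: prefix='01' -> emit 'f', reset
Bit 2: prefix='1' -> emit 'i', reset
Bit 3: prefix='0' (no match yet)
Bit 4: prefix='01' -> emit 'f', reset
Bit 5: prefix='0' (no match yet)
Bit 6: prefix='00' (no match yet)
Bit 7: prefix='001' -> emit 'g', reset
Bit 8: prefix='0' (no match yet)
Bit 9: prefix='01' -> emit 'f', reset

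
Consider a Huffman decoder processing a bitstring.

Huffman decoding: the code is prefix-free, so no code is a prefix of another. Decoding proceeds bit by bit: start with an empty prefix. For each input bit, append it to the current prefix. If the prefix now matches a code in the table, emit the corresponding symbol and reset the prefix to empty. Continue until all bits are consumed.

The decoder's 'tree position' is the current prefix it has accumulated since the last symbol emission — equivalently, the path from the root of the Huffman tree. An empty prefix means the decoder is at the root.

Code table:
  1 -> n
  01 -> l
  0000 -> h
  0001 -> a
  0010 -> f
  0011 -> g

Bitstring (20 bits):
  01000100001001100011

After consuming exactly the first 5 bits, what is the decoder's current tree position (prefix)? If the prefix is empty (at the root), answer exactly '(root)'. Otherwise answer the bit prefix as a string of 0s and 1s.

Bit 0: prefix='0' (no match yet)
Bit 1: prefix='01' -> emit 'l', reset
Bit 2: prefix='0' (no match yet)
Bit 3: prefix='00' (no match yet)
Bit 4: prefix='000' (no match yet)

Answer: 000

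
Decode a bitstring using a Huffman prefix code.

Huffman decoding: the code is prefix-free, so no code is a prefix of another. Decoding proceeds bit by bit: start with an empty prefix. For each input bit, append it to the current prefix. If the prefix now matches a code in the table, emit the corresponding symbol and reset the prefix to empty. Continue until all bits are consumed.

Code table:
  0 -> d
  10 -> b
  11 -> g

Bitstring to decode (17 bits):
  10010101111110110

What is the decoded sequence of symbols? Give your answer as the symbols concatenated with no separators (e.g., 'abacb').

Bit 0: prefix='1' (no match yet)
Bit 1: prefix='10' -> emit 'b', reset
Bit 2: prefix='0' -> emit 'd', reset
Bit 3: prefix='1' (no match yet)
Bit 4: prefix='10' -> emit 'b', reset
Bit 5: prefix='1' (no match yet)
Bit 6: prefix='10' -> emit 'b', reset
Bit 7: prefix='1' (no match yet)
Bit 8: prefix='11' -> emit 'g', reset
Bit 9: prefix='1' (no match yet)
Bit 10: prefix='11' -> emit 'g', reset
Bit 11: prefix='1' (no match yet)
Bit 12: prefix='11' -> emit 'g', reset
Bit 13: prefix='0' -> emit 'd', reset
Bit 14: prefix='1' (no match yet)
Bit 15: prefix='11' -> emit 'g', reset
Bit 16: prefix='0' -> emit 'd', reset

Answer: bdbbgggdgd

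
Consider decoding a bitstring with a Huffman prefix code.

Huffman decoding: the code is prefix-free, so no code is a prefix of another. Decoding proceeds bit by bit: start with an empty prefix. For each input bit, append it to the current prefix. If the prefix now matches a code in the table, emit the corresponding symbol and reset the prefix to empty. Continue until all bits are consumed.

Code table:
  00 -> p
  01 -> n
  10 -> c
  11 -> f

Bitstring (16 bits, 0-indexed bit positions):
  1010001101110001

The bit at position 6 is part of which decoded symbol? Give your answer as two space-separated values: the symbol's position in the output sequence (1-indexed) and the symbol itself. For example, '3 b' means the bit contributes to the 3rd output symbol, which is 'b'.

Answer: 4 f

Derivation:
Bit 0: prefix='1' (no match yet)
Bit 1: prefix='10' -> emit 'c', reset
Bit 2: prefix='1' (no match yet)
Bit 3: prefix='10' -> emit 'c', reset
Bit 4: prefix='0' (no match yet)
Bit 5: prefix='00' -> emit 'p', reset
Bit 6: prefix='1' (no match yet)
Bit 7: prefix='11' -> emit 'f', reset
Bit 8: prefix='0' (no match yet)
Bit 9: prefix='01' -> emit 'n', reset
Bit 10: prefix='1' (no match yet)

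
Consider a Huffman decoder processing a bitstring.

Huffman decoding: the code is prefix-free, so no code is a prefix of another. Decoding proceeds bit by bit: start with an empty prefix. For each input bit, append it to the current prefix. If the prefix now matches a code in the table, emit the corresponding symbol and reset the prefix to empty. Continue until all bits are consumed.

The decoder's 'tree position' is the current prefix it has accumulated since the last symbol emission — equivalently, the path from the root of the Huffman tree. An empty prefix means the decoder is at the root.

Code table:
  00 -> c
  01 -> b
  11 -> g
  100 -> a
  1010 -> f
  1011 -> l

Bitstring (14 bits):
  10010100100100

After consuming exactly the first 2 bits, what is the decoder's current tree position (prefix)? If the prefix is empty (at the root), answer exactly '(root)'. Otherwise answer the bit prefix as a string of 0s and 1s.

Answer: 10

Derivation:
Bit 0: prefix='1' (no match yet)
Bit 1: prefix='10' (no match yet)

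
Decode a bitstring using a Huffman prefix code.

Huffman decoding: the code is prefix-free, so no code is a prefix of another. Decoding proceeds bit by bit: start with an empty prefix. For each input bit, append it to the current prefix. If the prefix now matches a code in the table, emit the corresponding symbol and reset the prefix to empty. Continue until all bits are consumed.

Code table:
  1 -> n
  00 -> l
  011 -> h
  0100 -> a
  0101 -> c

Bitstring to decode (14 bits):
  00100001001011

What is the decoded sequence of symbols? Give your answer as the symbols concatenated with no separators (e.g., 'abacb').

Bit 0: prefix='0' (no match yet)
Bit 1: prefix='00' -> emit 'l', reset
Bit 2: prefix='1' -> emit 'n', reset
Bit 3: prefix='0' (no match yet)
Bit 4: prefix='00' -> emit 'l', reset
Bit 5: prefix='0' (no match yet)
Bit 6: prefix='00' -> emit 'l', reset
Bit 7: prefix='1' -> emit 'n', reset
Bit 8: prefix='0' (no match yet)
Bit 9: prefix='00' -> emit 'l', reset
Bit 10: prefix='1' -> emit 'n', reset
Bit 11: prefix='0' (no match yet)
Bit 12: prefix='01' (no match yet)
Bit 13: prefix='011' -> emit 'h', reset

Answer: lnllnlnh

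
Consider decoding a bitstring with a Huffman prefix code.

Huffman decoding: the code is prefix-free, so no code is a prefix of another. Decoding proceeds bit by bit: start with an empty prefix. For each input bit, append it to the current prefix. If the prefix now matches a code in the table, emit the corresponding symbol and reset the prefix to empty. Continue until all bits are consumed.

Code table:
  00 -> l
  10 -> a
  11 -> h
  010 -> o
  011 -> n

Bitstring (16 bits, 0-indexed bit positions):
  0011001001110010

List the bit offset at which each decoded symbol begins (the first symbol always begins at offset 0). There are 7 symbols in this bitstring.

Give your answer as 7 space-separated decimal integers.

Answer: 0 2 4 6 8 11 13

Derivation:
Bit 0: prefix='0' (no match yet)
Bit 1: prefix='00' -> emit 'l', reset
Bit 2: prefix='1' (no match yet)
Bit 3: prefix='11' -> emit 'h', reset
Bit 4: prefix='0' (no match yet)
Bit 5: prefix='00' -> emit 'l', reset
Bit 6: prefix='1' (no match yet)
Bit 7: prefix='10' -> emit 'a', reset
Bit 8: prefix='0' (no match yet)
Bit 9: prefix='01' (no match yet)
Bit 10: prefix='011' -> emit 'n', reset
Bit 11: prefix='1' (no match yet)
Bit 12: prefix='10' -> emit 'a', reset
Bit 13: prefix='0' (no match yet)
Bit 14: prefix='01' (no match yet)
Bit 15: prefix='010' -> emit 'o', reset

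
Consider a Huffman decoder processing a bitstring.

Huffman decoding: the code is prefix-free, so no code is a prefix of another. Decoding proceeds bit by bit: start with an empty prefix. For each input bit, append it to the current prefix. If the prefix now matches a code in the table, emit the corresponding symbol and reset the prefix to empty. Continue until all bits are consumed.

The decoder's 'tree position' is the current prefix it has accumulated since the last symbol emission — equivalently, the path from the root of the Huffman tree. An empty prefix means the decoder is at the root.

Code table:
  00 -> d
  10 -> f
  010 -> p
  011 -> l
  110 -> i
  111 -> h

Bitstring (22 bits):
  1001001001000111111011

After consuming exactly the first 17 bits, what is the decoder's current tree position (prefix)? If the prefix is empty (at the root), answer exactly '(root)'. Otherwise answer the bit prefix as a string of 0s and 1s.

Bit 0: prefix='1' (no match yet)
Bit 1: prefix='10' -> emit 'f', reset
Bit 2: prefix='0' (no match yet)
Bit 3: prefix='01' (no match yet)
Bit 4: prefix='010' -> emit 'p', reset
Bit 5: prefix='0' (no match yet)
Bit 6: prefix='01' (no match yet)
Bit 7: prefix='010' -> emit 'p', reset
Bit 8: prefix='0' (no match yet)
Bit 9: prefix='01' (no match yet)
Bit 10: prefix='010' -> emit 'p', reset
Bit 11: prefix='0' (no match yet)
Bit 12: prefix='00' -> emit 'd', reset
Bit 13: prefix='1' (no match yet)
Bit 14: prefix='11' (no match yet)
Bit 15: prefix='111' -> emit 'h', reset
Bit 16: prefix='1' (no match yet)

Answer: 1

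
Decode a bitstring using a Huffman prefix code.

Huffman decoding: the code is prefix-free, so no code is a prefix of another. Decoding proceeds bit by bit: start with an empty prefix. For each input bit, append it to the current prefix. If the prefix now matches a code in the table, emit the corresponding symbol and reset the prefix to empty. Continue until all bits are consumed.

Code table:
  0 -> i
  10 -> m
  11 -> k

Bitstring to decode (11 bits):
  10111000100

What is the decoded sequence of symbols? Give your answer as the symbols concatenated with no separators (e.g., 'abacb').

Bit 0: prefix='1' (no match yet)
Bit 1: prefix='10' -> emit 'm', reset
Bit 2: prefix='1' (no match yet)
Bit 3: prefix='11' -> emit 'k', reset
Bit 4: prefix='1' (no match yet)
Bit 5: prefix='10' -> emit 'm', reset
Bit 6: prefix='0' -> emit 'i', reset
Bit 7: prefix='0' -> emit 'i', reset
Bit 8: prefix='1' (no match yet)
Bit 9: prefix='10' -> emit 'm', reset
Bit 10: prefix='0' -> emit 'i', reset

Answer: mkmiimi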